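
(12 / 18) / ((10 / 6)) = 2 / 5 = 0.40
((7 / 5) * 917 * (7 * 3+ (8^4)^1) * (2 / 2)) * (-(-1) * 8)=42283236.80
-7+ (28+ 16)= 37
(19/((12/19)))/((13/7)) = 2527/156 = 16.20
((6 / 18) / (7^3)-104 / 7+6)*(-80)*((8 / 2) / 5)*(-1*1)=-583232 / 1029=-566.79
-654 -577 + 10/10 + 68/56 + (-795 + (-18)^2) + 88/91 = -309185/182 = -1698.82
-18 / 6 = -3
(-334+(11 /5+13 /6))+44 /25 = -49181 /150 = -327.87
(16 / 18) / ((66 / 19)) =76 / 297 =0.26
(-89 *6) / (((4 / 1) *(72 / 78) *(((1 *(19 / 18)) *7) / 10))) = -52065 / 266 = -195.73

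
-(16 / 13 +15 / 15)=-2.23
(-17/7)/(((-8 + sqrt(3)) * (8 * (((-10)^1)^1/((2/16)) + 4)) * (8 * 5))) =-17/1298080 - 17 * sqrt(3)/10384640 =-0.00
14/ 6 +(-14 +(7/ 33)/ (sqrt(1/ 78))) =-35/ 3 +7 *sqrt(78)/ 33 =-9.79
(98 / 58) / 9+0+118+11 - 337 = -207.81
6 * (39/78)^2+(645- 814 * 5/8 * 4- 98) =-2973/2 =-1486.50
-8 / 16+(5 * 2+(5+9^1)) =47 / 2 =23.50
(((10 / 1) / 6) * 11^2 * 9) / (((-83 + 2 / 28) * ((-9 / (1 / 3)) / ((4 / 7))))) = 4840 / 10449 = 0.46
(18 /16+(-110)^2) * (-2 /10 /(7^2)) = -96809 /1960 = -49.39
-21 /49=-0.43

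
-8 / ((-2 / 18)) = 72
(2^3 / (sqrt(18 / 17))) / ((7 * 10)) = 2 * sqrt(34) / 105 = 0.11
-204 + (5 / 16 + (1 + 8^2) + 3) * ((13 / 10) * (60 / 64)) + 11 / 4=-60413 / 512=-117.99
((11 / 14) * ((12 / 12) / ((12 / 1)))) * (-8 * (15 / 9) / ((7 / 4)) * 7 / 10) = -22 / 63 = -0.35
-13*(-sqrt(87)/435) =13*sqrt(87)/435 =0.28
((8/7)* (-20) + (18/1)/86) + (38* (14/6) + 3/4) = 241169/3612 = 66.77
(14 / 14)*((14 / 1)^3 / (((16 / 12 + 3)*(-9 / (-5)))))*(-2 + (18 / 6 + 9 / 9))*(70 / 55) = 384160 / 429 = 895.48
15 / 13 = 1.15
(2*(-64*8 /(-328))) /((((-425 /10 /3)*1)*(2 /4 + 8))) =-1536 /59245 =-0.03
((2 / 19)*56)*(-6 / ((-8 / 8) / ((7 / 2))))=2352 / 19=123.79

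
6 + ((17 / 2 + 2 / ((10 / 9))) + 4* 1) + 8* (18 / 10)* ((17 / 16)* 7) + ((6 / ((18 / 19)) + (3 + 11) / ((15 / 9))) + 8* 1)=150.13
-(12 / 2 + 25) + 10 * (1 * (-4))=-71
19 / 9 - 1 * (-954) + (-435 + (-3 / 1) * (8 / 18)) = 4678 / 9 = 519.78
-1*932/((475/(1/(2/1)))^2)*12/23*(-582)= 1627272/5189375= 0.31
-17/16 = -1.06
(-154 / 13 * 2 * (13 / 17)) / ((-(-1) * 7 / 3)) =-132 / 17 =-7.76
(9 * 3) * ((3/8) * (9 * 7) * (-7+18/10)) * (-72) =1194102/5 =238820.40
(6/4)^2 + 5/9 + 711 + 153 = 31205/36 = 866.81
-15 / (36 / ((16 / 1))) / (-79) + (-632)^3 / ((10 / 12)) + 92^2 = -358953916556 / 1185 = -302914697.52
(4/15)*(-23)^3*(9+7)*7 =-5450816/15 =-363387.73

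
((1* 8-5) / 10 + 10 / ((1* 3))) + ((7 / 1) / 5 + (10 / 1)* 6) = 1951 / 30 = 65.03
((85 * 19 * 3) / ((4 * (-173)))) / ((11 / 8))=-9690 / 1903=-5.09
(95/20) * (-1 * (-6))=57/2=28.50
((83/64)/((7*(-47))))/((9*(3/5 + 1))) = -415/1516032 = -0.00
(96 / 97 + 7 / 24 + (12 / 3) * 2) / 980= 0.01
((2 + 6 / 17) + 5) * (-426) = -53250 / 17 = -3132.35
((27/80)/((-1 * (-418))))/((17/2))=27/284240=0.00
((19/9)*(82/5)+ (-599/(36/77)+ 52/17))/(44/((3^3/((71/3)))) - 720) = 34246359/18766640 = 1.82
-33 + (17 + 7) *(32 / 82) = -969 / 41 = -23.63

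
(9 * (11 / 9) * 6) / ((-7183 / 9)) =-54 / 653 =-0.08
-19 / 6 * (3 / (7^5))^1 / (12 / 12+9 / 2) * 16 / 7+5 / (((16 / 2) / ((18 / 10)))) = 11644819 / 10353112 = 1.12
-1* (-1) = 1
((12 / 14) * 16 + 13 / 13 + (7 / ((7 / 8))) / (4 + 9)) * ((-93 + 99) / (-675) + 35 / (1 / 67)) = 16356313 / 455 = 35947.94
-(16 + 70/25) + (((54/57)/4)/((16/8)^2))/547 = -7815491/415720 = -18.80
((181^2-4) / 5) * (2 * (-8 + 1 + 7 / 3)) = -305732 / 5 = -61146.40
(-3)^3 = -27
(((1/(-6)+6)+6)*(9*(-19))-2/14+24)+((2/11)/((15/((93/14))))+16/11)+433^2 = 142827987/770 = 185490.89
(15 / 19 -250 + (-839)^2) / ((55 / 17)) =217498.55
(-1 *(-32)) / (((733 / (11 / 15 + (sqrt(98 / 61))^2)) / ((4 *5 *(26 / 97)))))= 7125248 / 13011483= 0.55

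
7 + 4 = 11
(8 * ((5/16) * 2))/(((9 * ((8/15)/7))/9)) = 525/8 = 65.62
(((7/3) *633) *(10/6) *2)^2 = 24239211.11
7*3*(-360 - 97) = -9597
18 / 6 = 3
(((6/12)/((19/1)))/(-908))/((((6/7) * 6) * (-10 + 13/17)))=119/195016608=0.00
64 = 64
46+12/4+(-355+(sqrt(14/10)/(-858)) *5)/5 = -22.00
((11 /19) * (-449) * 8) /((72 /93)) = -153109 /57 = -2686.12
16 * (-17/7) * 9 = -2448/7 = -349.71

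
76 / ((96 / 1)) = 19 / 24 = 0.79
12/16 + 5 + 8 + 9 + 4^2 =38.75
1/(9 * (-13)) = -1/117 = -0.01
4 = 4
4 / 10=2 / 5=0.40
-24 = -24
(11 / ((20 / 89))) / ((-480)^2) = 979 / 4608000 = 0.00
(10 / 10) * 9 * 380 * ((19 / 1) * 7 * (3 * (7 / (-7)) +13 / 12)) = -871815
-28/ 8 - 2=-11/ 2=-5.50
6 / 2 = 3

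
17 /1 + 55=72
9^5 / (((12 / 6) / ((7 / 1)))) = 413343 / 2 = 206671.50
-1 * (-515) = 515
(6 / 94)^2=9 / 2209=0.00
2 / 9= 0.22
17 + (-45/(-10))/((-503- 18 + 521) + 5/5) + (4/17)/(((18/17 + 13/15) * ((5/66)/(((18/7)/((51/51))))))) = 25.65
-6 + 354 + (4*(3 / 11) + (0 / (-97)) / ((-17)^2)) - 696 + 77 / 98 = -53303 / 154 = -346.12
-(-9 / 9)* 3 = 3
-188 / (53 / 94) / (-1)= 17672 / 53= 333.43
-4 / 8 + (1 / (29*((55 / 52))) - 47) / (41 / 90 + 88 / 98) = -134050643 / 3808222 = -35.20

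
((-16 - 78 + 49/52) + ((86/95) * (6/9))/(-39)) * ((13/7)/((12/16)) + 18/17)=-2611098823/7936110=-329.01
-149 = -149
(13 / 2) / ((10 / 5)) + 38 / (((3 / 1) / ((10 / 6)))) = 877 / 36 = 24.36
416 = 416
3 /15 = 1 /5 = 0.20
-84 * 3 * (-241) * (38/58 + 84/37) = 190637748/1073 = 177667.99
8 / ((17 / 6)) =48 / 17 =2.82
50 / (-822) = -25 / 411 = -0.06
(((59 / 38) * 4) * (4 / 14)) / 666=118 / 44289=0.00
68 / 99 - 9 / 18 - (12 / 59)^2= 100285 / 689238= 0.15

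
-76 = -76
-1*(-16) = 16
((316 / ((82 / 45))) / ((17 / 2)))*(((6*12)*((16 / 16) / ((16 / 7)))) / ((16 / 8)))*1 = 223965 / 697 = 321.33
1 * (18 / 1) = 18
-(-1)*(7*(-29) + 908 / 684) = -34486 / 171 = -201.67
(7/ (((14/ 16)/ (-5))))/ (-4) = 10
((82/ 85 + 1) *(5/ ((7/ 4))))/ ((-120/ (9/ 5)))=-501/ 5950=-0.08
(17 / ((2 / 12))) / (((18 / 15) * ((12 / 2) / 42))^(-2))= 3.00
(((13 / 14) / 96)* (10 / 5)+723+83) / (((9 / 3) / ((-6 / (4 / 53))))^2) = 566027.09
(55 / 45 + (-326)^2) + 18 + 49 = 106344.22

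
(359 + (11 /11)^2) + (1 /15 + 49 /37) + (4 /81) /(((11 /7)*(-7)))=59569144 /164835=361.39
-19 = -19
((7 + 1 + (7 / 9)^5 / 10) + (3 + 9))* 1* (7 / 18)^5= 198769783849 / 1115771008320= 0.18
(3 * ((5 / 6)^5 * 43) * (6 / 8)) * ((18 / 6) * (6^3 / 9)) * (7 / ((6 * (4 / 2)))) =940625 / 576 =1633.03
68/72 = 17/18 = 0.94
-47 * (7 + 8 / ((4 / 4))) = -705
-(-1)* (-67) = -67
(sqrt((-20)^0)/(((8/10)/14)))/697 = 35/1394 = 0.03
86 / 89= 0.97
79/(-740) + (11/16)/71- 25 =-5274401/210160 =-25.10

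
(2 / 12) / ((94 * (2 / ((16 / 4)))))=1 / 282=0.00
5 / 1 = 5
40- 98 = -58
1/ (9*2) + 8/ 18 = 0.50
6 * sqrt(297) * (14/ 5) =252 * sqrt(33)/ 5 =289.53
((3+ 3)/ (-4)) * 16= -24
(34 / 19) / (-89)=-34 / 1691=-0.02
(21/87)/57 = 7/1653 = 0.00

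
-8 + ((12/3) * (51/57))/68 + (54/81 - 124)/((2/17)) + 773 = -16147/57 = -283.28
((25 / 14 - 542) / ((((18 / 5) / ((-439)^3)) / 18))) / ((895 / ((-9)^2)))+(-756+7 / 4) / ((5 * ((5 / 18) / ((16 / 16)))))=20681955623.32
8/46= 0.17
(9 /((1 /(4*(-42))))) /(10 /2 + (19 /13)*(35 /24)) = -471744 /2225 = -212.02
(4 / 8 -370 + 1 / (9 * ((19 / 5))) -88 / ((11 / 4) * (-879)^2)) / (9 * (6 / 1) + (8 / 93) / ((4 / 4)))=-112093881739 / 16409177860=-6.83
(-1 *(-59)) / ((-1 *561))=-59 / 561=-0.11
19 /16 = 1.19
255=255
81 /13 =6.23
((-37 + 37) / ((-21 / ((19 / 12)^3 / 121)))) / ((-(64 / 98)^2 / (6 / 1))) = 0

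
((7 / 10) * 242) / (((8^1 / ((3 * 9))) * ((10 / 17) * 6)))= 161.99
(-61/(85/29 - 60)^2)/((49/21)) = -153903/19173175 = -0.01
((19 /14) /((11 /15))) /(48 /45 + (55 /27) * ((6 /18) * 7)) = 115425 /362978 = 0.32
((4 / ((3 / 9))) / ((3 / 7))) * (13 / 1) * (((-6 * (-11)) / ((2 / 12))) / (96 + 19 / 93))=1498.31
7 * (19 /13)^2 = 14.95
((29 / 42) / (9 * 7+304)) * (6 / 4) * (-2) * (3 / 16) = -87 / 82208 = -0.00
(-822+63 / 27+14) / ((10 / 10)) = -2417 / 3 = -805.67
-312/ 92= -78/ 23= -3.39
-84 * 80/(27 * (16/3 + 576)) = -140/327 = -0.43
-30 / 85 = -6 / 17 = -0.35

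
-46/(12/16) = -184/3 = -61.33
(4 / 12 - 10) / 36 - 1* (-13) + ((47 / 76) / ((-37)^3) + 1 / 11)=3665082968 / 285834879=12.82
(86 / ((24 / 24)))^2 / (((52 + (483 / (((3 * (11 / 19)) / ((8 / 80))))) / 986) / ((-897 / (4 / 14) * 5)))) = -4197355362200 / 1880993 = -2231457.19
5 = 5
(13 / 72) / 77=13 / 5544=0.00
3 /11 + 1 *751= 8264 /11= 751.27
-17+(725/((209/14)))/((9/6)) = 9641/627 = 15.38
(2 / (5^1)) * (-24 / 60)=-4 / 25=-0.16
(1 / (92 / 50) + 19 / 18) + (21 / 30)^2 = 2.09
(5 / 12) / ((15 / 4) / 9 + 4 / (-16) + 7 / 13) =13 / 22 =0.59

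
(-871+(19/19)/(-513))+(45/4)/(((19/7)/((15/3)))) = -1744771/2052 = -850.28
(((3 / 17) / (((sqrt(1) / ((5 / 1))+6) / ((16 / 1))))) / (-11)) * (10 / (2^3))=-300 / 5797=-0.05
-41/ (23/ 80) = -3280/ 23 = -142.61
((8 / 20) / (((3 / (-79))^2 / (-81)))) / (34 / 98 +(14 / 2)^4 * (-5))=917427 / 490190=1.87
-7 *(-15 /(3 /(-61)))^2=-651175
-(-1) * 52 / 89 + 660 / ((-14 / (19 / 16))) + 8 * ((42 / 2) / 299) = -54.84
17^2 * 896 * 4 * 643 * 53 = 35298210304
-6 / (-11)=6 / 11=0.55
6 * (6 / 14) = 18 / 7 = 2.57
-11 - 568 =-579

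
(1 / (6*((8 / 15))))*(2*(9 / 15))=0.38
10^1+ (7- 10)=7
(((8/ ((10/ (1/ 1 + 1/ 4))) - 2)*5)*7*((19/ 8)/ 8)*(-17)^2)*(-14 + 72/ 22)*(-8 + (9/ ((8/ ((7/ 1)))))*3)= 1417364375/ 2816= 503325.42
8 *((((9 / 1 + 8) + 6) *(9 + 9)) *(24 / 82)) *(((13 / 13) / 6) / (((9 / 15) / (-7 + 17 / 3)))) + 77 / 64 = -938923 / 2624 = -357.82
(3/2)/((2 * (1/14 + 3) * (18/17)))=119/516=0.23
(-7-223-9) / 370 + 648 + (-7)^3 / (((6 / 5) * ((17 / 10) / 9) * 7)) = 431.18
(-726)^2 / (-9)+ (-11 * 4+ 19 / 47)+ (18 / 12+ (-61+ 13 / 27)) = -148895867 / 2538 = -58666.61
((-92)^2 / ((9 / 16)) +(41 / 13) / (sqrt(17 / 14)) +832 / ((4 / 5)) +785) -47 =41*sqrt(238) / 221 +151426 / 9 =16827.97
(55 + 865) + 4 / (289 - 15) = 920.01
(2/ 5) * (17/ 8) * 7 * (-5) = -119/ 4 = -29.75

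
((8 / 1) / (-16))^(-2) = 4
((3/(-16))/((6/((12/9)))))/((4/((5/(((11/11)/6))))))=-5/16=-0.31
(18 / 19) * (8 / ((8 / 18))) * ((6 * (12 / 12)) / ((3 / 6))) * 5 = 19440 / 19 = 1023.16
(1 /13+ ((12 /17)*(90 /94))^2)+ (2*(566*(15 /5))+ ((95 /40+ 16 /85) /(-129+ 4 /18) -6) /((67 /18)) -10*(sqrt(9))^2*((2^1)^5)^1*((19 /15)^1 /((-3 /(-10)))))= -112974702891835167 /12889175741780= -8765.08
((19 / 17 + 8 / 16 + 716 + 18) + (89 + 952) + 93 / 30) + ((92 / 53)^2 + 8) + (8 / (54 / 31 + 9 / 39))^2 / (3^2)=1792.56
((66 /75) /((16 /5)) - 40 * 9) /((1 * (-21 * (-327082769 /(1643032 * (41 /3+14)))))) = -245281469773 /103031072235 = -2.38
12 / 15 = 4 / 5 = 0.80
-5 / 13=-0.38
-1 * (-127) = 127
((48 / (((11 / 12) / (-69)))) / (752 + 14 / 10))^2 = 39489638400 / 1717024969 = 23.00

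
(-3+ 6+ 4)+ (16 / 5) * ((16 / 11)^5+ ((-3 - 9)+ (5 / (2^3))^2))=-30004889 / 3221020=-9.32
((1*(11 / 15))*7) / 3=77 / 45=1.71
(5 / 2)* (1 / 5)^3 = 1 / 50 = 0.02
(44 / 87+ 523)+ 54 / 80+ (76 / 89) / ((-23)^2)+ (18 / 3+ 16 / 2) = 88176809869 / 163841880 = 538.18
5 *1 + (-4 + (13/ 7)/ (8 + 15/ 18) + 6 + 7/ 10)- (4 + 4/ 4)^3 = -434403/ 3710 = -117.09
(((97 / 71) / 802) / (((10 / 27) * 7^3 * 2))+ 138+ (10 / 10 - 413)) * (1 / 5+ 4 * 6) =-12950685449581 / 1953110600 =-6630.80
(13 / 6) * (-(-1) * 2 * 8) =104 / 3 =34.67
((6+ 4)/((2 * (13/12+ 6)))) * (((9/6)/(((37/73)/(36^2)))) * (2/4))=851472/629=1353.69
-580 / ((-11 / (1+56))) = 33060 / 11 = 3005.45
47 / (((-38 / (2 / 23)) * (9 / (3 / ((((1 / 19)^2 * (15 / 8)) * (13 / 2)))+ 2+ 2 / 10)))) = -92731 / 85215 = -1.09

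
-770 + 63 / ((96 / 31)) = -23989 / 32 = -749.66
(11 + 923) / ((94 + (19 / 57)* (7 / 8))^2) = 537984 / 5121169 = 0.11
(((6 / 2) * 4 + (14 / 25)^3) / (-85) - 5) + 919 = 1213716006 / 1328125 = 913.86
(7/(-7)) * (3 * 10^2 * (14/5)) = -840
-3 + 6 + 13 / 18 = 67 / 18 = 3.72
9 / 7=1.29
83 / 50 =1.66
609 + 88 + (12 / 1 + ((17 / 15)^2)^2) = 35976646 / 50625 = 710.65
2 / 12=1 / 6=0.17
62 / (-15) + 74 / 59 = -2548 / 885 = -2.88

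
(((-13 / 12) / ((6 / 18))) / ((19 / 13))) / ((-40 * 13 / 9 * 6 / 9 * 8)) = 0.01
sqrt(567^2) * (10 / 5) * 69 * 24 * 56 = 105162624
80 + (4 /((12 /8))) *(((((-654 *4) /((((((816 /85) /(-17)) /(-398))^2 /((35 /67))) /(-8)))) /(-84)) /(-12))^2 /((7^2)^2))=24315377370189630586705 /754293780576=32235951026.43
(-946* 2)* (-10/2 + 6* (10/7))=-47300/7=-6757.14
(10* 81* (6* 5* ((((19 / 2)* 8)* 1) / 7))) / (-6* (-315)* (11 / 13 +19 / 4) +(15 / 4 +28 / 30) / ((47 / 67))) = 67703688000 / 2715913907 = 24.93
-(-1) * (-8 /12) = -2 /3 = -0.67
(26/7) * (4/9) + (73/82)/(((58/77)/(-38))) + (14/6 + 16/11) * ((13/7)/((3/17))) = -5599025/1647954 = -3.40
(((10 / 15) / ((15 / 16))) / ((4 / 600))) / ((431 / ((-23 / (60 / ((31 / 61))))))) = -11408 / 236619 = -0.05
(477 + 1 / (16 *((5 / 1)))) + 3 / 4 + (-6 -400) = 5741 / 80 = 71.76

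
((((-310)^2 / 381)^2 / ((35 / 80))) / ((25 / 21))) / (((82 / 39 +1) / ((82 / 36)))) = 1575157417600 / 17564481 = 89678.56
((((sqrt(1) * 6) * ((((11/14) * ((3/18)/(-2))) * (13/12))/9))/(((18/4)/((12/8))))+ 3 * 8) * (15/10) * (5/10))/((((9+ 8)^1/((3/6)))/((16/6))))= 217585/154224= 1.41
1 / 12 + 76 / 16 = 29 / 6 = 4.83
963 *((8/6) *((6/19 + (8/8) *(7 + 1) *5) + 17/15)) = 5055964/95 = 53220.67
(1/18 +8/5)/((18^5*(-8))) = -149/1360488960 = -0.00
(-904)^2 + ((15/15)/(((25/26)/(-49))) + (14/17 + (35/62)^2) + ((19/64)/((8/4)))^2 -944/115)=125766833759998599/153907609600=817158.00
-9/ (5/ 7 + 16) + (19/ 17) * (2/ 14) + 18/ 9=2508/ 1547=1.62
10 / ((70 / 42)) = 6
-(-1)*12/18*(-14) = -28/3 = -9.33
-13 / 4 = -3.25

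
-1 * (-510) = 510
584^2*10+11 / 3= 10231691 / 3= 3410563.67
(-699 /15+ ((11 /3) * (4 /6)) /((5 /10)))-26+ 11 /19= -57398 /855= -67.13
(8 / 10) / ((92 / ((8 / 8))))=1 / 115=0.01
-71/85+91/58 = 3617/4930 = 0.73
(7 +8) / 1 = 15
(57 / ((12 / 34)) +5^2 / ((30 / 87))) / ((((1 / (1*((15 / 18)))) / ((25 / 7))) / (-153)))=-745875 / 7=-106553.57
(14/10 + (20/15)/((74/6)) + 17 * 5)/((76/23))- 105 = -277052/3515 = -78.82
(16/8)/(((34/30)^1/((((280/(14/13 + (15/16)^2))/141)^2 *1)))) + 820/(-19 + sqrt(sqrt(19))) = -225560573313883930/5455576694287197 - 7790 *19^(1/4)/3429 - 410 *sqrt(19)/3429 - 410 *19^(3/4)/65151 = -46.67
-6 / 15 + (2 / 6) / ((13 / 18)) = 4 / 65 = 0.06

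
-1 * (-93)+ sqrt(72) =6 * sqrt(2)+ 93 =101.49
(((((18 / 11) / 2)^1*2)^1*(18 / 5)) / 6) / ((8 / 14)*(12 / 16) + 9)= 63 / 605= 0.10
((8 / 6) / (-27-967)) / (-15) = 0.00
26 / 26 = 1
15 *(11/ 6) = 27.50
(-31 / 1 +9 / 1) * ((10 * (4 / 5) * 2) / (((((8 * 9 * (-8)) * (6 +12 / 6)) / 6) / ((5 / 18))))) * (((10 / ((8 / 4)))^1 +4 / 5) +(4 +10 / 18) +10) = 2519 / 972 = 2.59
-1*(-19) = 19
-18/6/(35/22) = -66/35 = -1.89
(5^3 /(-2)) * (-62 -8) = 4375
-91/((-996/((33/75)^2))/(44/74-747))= -304090787/23032500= -13.20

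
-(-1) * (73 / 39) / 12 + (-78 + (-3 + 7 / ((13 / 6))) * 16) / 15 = -11227 / 2340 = -4.80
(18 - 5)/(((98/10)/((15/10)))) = 195/98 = 1.99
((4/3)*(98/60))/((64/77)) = 3773/1440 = 2.62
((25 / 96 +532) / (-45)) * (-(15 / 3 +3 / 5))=66.24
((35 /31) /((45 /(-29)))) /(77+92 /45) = -1015 /110267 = -0.01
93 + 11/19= 1778/19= 93.58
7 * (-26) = -182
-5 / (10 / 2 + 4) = -5 / 9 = -0.56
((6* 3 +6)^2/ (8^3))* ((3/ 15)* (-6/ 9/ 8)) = -3/ 160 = -0.02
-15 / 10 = -3 / 2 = -1.50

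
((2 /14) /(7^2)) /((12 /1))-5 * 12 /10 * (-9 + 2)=42.00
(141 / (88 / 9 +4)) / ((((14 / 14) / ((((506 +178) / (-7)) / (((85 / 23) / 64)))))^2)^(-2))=5890683929375 / 4719691019050226068488192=0.00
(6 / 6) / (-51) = -1 / 51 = -0.02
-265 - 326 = -591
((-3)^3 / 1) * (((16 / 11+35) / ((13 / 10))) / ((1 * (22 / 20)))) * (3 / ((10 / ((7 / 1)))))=-2273670 / 1573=-1445.44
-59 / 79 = -0.75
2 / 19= 0.11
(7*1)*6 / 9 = 14 / 3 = 4.67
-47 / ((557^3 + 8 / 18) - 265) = -423 / 1555275856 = -0.00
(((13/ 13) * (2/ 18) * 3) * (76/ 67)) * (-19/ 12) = -361/ 603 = -0.60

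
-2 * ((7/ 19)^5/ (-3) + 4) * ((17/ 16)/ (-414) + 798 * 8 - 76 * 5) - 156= -51516403913221/ 1069674768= -48160.81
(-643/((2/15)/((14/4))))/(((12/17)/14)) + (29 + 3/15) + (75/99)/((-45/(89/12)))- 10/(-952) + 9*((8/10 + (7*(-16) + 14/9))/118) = -83761756285621/250228440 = -334741.15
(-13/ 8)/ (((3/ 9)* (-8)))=39/ 64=0.61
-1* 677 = -677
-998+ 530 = -468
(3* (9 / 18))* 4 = 6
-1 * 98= -98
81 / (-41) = -81 / 41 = -1.98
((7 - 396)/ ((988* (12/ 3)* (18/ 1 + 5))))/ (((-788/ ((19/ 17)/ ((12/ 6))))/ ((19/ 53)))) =7391/ 6793165184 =0.00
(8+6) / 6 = 2.33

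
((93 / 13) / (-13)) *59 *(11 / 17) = -60357 / 2873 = -21.01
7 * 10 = 70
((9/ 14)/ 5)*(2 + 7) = 81/ 70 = 1.16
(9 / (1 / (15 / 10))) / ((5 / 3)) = 81 / 10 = 8.10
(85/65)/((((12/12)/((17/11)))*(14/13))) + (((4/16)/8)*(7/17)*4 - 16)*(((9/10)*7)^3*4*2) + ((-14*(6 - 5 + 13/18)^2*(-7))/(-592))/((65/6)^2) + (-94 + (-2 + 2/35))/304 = -44651419601012813/1399665267000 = -31901.50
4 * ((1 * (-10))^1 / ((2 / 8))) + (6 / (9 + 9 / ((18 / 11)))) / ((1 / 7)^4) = 833.52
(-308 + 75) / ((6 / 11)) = -2563 / 6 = -427.17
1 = 1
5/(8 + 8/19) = 19/32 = 0.59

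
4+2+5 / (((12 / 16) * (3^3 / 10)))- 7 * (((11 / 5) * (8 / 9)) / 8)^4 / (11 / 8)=34654214 / 4100625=8.45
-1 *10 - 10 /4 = -25 /2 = -12.50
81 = 81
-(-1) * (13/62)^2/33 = 169/126852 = 0.00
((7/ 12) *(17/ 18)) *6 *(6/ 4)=4.96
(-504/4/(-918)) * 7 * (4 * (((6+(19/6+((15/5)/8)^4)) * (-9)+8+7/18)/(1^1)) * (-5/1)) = 670955285/470016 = 1427.52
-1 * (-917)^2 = -840889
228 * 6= 1368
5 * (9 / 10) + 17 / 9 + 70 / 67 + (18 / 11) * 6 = 17.25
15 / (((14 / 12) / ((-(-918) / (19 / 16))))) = 9939.25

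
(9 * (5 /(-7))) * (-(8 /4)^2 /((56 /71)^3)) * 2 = 16105995 /153664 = 104.81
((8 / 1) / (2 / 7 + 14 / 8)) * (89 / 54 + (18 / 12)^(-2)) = 12656 / 1539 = 8.22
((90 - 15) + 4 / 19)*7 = 10003 / 19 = 526.47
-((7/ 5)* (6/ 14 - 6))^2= -1521/ 25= -60.84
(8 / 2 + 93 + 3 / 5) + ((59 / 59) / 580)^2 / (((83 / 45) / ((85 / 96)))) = 17440698623 / 178695680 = 97.60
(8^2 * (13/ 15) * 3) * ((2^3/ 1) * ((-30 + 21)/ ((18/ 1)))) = -3328/ 5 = -665.60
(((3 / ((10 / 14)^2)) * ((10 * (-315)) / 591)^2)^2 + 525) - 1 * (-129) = 43010413856574 / 1506138481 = 28556.75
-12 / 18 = -0.67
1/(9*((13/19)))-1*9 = -1034/117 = -8.84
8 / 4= 2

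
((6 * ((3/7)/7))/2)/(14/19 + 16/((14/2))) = 57/938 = 0.06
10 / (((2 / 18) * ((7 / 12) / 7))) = 1080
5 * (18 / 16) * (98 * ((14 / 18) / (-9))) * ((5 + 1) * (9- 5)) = -1143.33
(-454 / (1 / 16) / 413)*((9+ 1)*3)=-217920 / 413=-527.65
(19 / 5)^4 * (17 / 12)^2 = 418.48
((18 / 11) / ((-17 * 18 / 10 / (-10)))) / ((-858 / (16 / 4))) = -200 / 80223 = -0.00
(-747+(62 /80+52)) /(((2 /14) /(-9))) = 1749447 /40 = 43736.18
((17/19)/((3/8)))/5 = 136/285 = 0.48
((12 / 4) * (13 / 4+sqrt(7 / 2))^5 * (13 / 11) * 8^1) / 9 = 284323 * sqrt(14) / 192+23470889 / 4224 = 11097.38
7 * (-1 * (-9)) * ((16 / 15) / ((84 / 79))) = 316 / 5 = 63.20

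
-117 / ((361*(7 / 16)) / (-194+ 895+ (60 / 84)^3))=-450343296 / 866761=-519.57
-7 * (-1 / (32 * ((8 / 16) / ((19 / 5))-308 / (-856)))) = 14231 / 31968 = 0.45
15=15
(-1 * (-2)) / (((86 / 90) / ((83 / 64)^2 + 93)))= 405855 / 2048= 198.17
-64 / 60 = -16 / 15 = -1.07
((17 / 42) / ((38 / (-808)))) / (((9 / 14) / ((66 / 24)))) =-18887 / 513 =-36.82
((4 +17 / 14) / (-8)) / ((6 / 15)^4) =-25.46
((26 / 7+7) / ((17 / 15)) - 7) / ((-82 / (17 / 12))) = -73 / 1722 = -0.04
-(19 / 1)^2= -361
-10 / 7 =-1.43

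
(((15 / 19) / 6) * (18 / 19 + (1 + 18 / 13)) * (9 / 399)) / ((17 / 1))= 12345 / 21221746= 0.00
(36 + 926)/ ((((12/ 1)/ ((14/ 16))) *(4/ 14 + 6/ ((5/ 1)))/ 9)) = 27195/ 64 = 424.92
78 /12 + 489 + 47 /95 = 495.99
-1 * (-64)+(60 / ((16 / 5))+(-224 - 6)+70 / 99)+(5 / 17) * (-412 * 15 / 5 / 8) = -1292437 / 6732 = -191.98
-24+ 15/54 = -427/18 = -23.72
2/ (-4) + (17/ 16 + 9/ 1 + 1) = 169/ 16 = 10.56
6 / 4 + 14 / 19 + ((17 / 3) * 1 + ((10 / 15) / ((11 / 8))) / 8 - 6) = 821 / 418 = 1.96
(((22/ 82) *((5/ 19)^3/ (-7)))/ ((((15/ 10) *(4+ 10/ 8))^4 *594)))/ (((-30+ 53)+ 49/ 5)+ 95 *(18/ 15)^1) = -640000/ 307280305416694617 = -0.00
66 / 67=0.99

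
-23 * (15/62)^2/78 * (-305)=526125/99944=5.26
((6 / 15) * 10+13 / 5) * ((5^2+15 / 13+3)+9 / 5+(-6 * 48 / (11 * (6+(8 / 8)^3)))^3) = -1902501852 / 13488475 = -141.05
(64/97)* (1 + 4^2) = 1088/97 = 11.22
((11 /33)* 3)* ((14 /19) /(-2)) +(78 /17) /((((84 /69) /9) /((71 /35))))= 10832167 /158270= 68.44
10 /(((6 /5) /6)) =50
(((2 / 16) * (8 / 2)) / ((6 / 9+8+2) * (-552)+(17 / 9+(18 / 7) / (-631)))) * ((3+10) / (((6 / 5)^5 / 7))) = -1256084375 / 404335993536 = -0.00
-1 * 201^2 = -40401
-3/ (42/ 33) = -33/ 14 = -2.36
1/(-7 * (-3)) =1/21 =0.05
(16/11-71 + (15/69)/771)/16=-6782845/1560504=-4.35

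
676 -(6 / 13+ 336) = 4414 / 13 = 339.54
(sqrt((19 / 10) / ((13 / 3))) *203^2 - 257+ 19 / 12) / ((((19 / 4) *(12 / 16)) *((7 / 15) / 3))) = -61300 / 133+ 141288 *sqrt(7410) / 247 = 48779.03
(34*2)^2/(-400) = -289/25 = -11.56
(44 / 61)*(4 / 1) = 176 / 61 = 2.89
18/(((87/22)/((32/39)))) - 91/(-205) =322947/77285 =4.18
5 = 5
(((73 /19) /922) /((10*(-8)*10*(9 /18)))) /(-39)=73 /273280800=0.00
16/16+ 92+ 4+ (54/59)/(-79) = 452063/4661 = 96.99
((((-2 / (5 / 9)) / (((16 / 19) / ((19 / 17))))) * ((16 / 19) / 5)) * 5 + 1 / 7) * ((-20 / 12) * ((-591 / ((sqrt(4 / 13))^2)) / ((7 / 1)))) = -5913349 / 3332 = -1774.71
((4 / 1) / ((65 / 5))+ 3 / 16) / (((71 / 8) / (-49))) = -5047 / 1846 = -2.73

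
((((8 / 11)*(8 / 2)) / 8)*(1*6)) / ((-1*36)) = -2 / 33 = -0.06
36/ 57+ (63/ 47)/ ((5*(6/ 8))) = 4416/ 4465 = 0.99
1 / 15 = 0.07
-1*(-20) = 20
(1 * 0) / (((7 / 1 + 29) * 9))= 0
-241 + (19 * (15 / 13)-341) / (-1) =1015 / 13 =78.08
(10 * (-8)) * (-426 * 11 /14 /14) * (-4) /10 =-37488 /49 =-765.06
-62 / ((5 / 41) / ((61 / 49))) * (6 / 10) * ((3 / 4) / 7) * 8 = -2791116 / 8575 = -325.49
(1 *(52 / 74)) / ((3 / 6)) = 52 / 37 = 1.41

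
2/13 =0.15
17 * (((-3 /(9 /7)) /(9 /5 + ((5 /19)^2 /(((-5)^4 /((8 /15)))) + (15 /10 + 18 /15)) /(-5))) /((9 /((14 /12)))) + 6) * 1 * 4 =18038307844 /46054143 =391.68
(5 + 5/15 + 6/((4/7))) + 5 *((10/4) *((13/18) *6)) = 70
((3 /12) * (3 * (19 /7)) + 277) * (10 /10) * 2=7813 /14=558.07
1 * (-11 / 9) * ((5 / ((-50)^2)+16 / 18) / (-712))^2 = -176792891 / 92390544000000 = -0.00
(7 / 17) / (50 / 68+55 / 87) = 1218 / 4045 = 0.30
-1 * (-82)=82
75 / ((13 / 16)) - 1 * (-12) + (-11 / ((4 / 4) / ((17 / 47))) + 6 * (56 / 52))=65249 / 611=106.79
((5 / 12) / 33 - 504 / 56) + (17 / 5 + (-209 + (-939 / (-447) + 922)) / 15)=12416213 / 295020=42.09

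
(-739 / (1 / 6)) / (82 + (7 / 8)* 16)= -739 / 16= -46.19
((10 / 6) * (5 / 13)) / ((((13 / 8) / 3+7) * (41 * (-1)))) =-200 / 96473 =-0.00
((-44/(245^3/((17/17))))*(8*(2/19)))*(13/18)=-4576/2514747375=-0.00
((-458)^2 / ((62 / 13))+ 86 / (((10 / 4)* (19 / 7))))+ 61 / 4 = 518446021 / 11780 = 44010.70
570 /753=190 /251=0.76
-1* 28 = -28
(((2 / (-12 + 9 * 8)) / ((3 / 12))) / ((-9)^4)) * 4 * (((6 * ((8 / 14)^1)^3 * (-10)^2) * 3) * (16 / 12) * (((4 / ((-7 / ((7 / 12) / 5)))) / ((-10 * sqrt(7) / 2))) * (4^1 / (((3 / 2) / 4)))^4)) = 17179869184 * sqrt(7) / 19139847615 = 2.37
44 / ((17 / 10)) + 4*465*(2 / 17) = 4160 / 17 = 244.71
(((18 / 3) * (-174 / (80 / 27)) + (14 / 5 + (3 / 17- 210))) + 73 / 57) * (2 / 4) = -10815839 / 38760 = -279.05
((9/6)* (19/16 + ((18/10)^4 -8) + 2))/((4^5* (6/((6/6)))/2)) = 56851/20480000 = 0.00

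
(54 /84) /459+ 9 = 6427 /714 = 9.00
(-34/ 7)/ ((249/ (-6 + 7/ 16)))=1513/ 13944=0.11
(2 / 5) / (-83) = -2 / 415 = -0.00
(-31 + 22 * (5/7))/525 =-107/3675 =-0.03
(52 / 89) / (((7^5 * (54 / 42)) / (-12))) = -208 / 641067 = -0.00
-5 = -5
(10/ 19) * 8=80/ 19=4.21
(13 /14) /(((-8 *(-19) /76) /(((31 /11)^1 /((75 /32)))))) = 0.56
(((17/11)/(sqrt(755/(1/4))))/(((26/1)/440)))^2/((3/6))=11560/25519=0.45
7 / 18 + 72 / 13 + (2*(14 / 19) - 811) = -3572801 / 4446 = -803.60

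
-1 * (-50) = 50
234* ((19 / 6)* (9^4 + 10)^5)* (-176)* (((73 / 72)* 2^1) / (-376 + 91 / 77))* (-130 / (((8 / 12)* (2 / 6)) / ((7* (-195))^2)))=-292059127947746602229033050303500 / 31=-9421262191862793620291389000000.00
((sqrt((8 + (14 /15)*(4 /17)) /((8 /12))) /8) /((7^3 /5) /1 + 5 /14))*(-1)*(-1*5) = 35*sqrt(22270) /164118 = 0.03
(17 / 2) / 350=17 / 700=0.02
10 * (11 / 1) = 110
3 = 3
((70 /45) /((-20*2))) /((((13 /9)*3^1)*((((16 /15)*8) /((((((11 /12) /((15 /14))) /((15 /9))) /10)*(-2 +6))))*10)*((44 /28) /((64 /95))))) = -343 /37050000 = -0.00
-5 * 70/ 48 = -175/ 24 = -7.29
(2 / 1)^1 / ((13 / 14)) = 28 / 13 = 2.15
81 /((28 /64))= 185.14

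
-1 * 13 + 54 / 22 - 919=-10225 / 11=-929.55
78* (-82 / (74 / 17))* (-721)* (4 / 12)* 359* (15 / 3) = 23453401790 / 37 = 633875724.05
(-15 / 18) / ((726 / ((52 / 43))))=-65 / 46827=-0.00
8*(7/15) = 56/15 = 3.73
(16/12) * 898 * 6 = 7184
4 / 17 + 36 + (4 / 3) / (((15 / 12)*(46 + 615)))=6107912 / 168555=36.24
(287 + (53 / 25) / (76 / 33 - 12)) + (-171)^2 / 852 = 182385821 / 568000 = 321.10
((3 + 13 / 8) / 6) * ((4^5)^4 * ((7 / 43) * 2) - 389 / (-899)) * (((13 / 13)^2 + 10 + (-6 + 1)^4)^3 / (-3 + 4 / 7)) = -19209560454494067535135524 / 657169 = -29230776945495097205.03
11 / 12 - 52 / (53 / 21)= -19.69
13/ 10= 1.30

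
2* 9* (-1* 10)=-180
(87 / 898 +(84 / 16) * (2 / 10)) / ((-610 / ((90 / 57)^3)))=-1390365 / 187861151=-0.01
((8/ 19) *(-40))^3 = -32768000/ 6859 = -4777.37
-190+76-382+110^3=1330504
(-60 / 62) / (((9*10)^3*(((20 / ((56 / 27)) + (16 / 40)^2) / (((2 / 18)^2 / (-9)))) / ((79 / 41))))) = 553 / 1545005629494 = 0.00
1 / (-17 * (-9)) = 1 / 153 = 0.01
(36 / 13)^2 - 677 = -113117 / 169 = -669.33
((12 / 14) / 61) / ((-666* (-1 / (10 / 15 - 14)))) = -40 / 142191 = -0.00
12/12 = 1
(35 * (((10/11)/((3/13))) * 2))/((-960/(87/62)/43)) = -567385/32736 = -17.33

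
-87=-87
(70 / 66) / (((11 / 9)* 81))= 0.01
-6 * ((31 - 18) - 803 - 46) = 5016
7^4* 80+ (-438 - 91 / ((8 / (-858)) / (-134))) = -2232329 / 2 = -1116164.50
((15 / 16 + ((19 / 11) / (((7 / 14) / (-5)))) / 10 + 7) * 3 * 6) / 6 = 3279 / 176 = 18.63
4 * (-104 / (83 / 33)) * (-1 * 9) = 123552 / 83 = 1488.58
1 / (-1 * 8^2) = -1 / 64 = -0.02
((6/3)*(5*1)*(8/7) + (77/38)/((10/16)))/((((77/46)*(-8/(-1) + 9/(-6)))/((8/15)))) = 2393472/3328325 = 0.72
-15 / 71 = -0.21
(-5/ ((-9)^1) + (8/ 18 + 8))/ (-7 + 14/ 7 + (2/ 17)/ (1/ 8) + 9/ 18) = -306/ 121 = -2.53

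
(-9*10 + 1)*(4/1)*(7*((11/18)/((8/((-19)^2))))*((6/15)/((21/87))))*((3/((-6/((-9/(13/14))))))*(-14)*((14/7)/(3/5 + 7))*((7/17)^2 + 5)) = 39489439374/3757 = 10510896.83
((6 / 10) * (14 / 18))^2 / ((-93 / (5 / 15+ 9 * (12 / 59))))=-18767 / 3703725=-0.01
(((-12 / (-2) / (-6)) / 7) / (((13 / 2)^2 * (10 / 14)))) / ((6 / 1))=-2 / 2535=-0.00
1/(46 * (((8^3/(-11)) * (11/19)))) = -19/23552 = -0.00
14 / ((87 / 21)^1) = 98 / 29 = 3.38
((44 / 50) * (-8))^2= 30976 / 625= 49.56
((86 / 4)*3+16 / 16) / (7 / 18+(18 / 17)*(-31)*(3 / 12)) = -20043 / 2392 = -8.38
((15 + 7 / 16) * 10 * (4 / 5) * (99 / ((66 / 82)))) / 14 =30381 / 28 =1085.04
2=2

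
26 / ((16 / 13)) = 169 / 8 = 21.12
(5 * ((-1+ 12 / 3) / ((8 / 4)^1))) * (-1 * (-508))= 3810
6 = 6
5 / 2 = 2.50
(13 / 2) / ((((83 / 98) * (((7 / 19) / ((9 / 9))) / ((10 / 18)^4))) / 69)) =24854375 / 181521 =136.92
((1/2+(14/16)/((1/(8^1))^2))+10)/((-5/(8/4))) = -133/5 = -26.60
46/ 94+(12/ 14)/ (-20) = 0.45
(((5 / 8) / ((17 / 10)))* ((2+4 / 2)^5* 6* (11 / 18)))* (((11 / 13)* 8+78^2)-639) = 293497600 / 39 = 7525579.49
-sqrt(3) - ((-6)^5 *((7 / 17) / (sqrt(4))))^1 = 27216 / 17 - sqrt(3) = 1599.21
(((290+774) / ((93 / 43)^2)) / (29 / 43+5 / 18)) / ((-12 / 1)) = -42297724 / 2124771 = -19.91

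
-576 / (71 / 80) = -46080 / 71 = -649.01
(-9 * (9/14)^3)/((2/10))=-32805/2744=-11.96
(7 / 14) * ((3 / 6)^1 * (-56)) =-14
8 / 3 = 2.67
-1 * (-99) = 99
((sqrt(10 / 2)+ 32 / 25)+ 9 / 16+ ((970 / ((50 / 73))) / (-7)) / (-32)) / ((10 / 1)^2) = sqrt(5) / 100+ 45723 / 560000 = 0.10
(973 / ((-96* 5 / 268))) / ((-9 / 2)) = 65191 / 540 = 120.72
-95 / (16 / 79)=-7505 / 16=-469.06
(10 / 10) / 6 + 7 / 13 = 55 / 78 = 0.71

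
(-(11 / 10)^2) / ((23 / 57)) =-6897 / 2300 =-3.00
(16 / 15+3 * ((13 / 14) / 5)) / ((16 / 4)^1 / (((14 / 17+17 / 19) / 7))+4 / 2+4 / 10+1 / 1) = 12617 / 153034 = 0.08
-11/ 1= -11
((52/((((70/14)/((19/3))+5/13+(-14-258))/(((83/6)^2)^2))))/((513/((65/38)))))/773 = -521329656185/17189333226288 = -0.03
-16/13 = -1.23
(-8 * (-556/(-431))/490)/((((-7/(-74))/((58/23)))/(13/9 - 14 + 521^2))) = -23318057205248/153007155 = -152398.48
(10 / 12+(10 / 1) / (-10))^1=-1 / 6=-0.17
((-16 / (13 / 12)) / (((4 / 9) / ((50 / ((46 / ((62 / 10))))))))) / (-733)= 66960 / 219167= 0.31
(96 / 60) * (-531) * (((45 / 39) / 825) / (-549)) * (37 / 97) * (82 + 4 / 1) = 1501904 / 21153275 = 0.07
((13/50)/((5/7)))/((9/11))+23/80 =13183/18000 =0.73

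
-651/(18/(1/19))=-217/114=-1.90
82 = 82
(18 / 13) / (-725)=-18 / 9425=-0.00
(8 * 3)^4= 331776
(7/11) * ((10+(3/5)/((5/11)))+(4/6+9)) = 11018/825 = 13.36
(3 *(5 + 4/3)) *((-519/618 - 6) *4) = -53542/103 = -519.83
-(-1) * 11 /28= 11 /28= 0.39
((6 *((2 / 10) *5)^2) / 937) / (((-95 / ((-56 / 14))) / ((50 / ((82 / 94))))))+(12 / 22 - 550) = -4411530532 / 8029153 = -549.44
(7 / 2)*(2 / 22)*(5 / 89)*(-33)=-105 / 178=-0.59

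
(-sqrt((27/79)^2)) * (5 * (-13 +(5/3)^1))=1530/79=19.37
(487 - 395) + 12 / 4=95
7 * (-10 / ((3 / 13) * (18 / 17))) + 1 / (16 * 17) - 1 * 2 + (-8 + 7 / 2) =-292.98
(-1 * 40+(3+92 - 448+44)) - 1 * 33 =-382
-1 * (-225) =225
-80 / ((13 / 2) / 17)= -2720 / 13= -209.23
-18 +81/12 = -45/4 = -11.25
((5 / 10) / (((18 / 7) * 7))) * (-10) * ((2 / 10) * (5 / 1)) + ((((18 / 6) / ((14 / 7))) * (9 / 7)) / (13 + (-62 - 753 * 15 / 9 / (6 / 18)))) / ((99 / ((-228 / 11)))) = -8073067 / 29074122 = -0.28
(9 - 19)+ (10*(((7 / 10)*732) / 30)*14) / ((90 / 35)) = 41396 / 45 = 919.91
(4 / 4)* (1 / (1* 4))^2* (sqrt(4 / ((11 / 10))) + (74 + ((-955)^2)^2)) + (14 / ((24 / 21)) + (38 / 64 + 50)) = 51986850106.65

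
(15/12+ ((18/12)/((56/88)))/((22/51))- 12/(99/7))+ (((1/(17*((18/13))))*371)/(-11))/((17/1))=5.78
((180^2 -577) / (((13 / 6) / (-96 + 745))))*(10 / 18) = 206531270 / 39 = 5295673.59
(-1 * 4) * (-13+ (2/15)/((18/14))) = 51.59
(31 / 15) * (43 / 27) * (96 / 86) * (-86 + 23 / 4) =-13268 / 45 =-294.84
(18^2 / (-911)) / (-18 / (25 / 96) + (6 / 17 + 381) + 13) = -0.00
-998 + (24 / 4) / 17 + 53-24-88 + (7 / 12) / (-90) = -1056.65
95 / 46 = 2.07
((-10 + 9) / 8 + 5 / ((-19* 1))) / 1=-59 / 152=-0.39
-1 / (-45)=1 / 45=0.02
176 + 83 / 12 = 2195 / 12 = 182.92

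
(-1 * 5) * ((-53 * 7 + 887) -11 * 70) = 1270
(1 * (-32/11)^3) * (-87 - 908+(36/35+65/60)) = 3416170496/139755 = 24443.99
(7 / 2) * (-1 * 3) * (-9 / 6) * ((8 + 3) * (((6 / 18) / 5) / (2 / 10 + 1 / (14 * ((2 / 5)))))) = 1617 / 53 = 30.51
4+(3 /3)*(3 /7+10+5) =136 /7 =19.43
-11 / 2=-5.50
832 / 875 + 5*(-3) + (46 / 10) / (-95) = -234372 / 16625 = -14.10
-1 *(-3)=3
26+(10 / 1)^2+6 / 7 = 888 / 7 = 126.86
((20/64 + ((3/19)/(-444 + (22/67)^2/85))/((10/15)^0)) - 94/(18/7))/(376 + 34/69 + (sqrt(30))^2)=-48298458352021/541697723657472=-0.09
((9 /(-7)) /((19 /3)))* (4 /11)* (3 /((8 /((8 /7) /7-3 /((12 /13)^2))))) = 213219 /2293984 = 0.09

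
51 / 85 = 3 / 5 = 0.60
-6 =-6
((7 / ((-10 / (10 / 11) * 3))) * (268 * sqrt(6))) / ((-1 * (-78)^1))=-938 * sqrt(6) / 1287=-1.79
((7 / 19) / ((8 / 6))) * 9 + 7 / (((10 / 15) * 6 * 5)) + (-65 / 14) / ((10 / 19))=-5.98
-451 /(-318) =451 /318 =1.42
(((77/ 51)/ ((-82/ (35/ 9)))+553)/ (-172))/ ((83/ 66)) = -228922309/ 89553348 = -2.56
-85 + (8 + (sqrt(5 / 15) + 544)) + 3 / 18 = sqrt(3) / 3 + 2803 / 6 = 467.74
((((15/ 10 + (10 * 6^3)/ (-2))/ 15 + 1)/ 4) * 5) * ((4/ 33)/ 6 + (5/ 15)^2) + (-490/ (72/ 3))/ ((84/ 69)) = -44999/ 1584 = -28.41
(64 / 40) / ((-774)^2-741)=8 / 2991675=0.00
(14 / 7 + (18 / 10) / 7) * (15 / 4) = 237 / 28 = 8.46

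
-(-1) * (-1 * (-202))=202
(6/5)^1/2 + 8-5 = 18/5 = 3.60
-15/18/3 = -0.28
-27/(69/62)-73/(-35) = -17851/805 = -22.18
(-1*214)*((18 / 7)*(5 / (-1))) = 19260 / 7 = 2751.43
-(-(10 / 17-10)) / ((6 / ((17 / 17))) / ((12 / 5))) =-64 / 17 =-3.76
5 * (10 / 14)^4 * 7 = 3125 / 343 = 9.11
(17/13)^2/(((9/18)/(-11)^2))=69938/169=413.83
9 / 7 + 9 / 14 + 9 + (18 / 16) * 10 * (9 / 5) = 873 / 28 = 31.18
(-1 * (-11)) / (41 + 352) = 11 / 393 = 0.03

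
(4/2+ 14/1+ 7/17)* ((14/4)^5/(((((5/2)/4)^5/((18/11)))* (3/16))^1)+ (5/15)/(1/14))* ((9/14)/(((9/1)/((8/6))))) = 43905452644/584375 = 75132.33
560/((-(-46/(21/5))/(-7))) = -8232/23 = -357.91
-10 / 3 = -3.33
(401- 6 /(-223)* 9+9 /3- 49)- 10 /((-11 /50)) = 982909 /2453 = 400.70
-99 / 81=-11 / 9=-1.22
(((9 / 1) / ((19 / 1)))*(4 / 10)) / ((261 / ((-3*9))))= -54 / 2755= -0.02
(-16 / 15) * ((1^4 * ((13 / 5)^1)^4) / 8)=-57122 / 9375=-6.09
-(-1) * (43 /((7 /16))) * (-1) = -688 /7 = -98.29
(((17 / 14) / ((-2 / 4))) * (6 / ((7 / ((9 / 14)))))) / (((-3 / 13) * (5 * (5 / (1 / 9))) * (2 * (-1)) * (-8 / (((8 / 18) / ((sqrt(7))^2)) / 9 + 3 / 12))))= 128843 / 311169600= 0.00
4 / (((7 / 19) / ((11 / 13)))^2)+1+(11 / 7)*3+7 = 280011 / 8281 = 33.81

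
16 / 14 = 8 / 7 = 1.14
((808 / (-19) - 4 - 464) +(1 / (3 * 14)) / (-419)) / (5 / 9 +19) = -512101857 / 19615904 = -26.11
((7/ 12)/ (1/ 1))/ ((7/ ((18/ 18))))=0.08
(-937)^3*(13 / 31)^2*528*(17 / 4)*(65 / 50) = -2027877359481402 / 4805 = -422034830277.09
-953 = -953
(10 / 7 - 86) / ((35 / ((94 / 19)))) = -55648 / 4655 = -11.95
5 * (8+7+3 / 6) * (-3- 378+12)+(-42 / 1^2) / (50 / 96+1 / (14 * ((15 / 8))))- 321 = -18150021 / 626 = -28993.64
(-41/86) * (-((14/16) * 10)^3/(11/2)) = 1757875/30272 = 58.07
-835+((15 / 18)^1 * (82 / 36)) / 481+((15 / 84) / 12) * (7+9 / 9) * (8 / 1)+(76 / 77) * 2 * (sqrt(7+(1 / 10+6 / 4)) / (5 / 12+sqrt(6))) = -832.02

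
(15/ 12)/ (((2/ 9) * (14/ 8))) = 3.21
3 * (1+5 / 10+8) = 57 / 2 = 28.50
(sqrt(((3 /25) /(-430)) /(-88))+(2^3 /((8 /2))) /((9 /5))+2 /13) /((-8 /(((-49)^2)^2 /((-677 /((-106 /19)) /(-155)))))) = 9471568043 *sqrt(7095) /486735920+1752240087955 /1504971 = 1165940.66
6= 6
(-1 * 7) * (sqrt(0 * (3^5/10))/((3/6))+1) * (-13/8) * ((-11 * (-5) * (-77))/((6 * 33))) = -35035/144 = -243.30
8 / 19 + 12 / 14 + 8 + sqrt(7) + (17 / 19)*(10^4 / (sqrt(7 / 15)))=sqrt(7) + 1234 / 133 + 170000*sqrt(105) / 133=13109.53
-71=-71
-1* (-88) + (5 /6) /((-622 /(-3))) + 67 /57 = 6323537 /70908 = 89.18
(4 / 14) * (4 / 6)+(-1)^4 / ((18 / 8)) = 40 / 63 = 0.63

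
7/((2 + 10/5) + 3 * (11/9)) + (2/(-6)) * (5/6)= 263/414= 0.64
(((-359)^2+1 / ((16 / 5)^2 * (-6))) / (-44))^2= 39188633142138481 / 4567597056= 8579704.53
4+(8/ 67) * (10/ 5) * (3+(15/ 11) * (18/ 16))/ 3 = 3214/ 737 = 4.36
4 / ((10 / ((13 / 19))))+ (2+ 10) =1166 / 95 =12.27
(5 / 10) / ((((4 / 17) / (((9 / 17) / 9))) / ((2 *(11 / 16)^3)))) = 1331 / 16384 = 0.08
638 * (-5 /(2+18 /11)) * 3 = -10527 /4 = -2631.75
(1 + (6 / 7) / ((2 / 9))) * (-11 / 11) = -34 / 7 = -4.86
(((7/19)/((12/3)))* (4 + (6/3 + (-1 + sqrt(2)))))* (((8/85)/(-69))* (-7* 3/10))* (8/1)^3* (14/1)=351232* sqrt(2)/185725 + 351232/37145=12.13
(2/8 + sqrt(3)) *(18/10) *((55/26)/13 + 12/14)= 21717/47320 + 21717 *sqrt(3)/11830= 3.64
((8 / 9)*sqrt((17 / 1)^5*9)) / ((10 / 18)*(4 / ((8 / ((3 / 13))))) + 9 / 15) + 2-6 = -4 + 300560*sqrt(17) / 259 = 4780.71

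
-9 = -9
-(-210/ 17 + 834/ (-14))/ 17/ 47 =8559/ 95081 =0.09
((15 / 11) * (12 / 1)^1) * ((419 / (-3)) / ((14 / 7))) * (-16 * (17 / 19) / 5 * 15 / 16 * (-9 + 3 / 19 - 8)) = -205142400 / 3971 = -51660.14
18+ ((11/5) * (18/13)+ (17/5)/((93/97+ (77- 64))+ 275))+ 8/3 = 14407823/607295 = 23.72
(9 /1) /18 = 1 /2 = 0.50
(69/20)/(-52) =-0.07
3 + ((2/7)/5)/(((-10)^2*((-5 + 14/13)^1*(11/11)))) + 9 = 1070987/89250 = 12.00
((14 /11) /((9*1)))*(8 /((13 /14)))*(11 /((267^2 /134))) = 210112 /8340813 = 0.03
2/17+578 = 9828/17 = 578.12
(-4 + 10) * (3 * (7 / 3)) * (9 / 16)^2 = 1701 / 128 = 13.29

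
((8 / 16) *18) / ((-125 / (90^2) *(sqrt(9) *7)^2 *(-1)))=324 / 245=1.32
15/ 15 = 1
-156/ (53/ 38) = -5928/ 53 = -111.85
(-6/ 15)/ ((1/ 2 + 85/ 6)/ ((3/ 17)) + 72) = -9/ 3490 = -0.00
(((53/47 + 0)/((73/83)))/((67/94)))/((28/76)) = 167162/34237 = 4.88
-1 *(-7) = 7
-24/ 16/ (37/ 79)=-237/ 74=-3.20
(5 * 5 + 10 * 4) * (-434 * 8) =-225680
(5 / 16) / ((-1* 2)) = -5 / 32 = -0.16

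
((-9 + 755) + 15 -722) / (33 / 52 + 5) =6.92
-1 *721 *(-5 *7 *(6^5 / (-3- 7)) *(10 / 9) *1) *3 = -65409120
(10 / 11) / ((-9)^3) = -10 / 8019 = -0.00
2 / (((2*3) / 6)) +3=5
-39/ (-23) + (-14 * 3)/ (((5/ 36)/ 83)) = -2886213/ 115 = -25097.50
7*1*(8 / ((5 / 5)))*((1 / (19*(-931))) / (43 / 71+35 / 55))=-3124 / 1225595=-0.00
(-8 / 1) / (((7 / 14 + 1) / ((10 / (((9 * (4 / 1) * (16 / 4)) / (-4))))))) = 40 / 27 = 1.48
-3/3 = -1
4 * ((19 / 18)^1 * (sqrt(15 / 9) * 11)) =59.96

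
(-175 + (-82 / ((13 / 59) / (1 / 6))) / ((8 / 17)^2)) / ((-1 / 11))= 12494801 / 2496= 5005.93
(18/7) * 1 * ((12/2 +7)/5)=234/35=6.69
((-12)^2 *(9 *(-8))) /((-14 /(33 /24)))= 7128 /7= 1018.29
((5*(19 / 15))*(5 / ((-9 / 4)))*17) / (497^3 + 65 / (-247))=-0.00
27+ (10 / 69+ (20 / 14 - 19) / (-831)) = 3634576 / 133791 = 27.17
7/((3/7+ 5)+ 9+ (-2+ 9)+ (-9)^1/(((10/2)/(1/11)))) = 2695/8187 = 0.33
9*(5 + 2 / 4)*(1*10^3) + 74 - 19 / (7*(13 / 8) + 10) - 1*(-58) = 446680 / 9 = 49631.11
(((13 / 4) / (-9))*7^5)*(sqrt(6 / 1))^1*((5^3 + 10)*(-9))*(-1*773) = -22800628305*sqrt(6) / 4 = -13962476290.53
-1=-1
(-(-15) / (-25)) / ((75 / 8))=-8 / 125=-0.06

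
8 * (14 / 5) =112 / 5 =22.40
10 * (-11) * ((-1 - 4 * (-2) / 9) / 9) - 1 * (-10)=920 / 81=11.36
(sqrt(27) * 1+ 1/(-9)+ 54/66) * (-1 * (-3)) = 70/33+ 9 * sqrt(3) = 17.71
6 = 6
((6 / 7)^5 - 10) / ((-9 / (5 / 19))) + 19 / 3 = 19003451 / 2873997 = 6.61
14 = 14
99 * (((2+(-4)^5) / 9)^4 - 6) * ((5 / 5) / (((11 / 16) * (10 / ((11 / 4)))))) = 4800165862316 / 729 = 6584589660.24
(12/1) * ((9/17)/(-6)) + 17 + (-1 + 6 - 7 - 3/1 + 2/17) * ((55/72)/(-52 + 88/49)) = 9644641/602208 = 16.02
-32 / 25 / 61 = -32 / 1525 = -0.02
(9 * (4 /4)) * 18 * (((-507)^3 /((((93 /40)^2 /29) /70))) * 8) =-63427705782742.98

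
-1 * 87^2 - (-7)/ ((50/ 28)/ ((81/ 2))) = -185256/ 25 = -7410.24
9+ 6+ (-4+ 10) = 21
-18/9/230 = -1/115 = -0.01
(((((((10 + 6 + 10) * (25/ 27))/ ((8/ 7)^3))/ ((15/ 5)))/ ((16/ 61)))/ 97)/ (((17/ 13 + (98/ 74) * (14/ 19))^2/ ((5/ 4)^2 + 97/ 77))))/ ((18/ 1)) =94035116433560575/ 14800755944225636352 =0.01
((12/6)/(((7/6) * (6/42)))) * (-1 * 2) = -24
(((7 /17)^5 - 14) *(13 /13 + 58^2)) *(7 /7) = -66832907715 /1419857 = -47070.17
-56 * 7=-392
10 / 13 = 0.77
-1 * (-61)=61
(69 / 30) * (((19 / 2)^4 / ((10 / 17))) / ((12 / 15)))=50955511 / 1280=39808.99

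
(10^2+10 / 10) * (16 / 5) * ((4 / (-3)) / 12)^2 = 1616 / 405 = 3.99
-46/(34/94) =-2162/17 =-127.18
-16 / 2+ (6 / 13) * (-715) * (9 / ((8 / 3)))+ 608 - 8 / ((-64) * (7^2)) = -201389 / 392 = -513.75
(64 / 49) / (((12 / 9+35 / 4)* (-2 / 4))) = -1536 / 5929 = -0.26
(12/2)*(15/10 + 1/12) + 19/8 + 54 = 527/8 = 65.88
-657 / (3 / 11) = -2409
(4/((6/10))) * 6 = 40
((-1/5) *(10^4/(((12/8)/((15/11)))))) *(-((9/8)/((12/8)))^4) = 50625/88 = 575.28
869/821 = 1.06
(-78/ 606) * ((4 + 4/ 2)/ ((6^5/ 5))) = -0.00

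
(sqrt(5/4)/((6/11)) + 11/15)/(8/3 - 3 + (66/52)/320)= -22880*sqrt(5)/8221 - 18304/8221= -8.45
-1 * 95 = -95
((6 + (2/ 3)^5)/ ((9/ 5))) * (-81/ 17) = -7450/ 459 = -16.23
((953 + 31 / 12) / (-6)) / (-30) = 11467 / 2160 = 5.31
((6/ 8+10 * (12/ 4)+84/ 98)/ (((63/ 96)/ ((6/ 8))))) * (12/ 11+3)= 79650/ 539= 147.77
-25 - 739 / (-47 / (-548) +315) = -4721647 / 172667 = -27.35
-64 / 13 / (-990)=32 / 6435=0.00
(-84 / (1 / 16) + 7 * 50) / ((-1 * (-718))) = -497 / 359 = -1.38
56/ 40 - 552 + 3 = -2738/ 5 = -547.60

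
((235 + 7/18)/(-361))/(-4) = 223/1368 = 0.16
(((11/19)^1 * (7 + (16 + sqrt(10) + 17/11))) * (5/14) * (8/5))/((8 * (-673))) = -135/89509 - 11 * sqrt(10)/179018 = -0.00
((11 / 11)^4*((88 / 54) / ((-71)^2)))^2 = 1936 / 18525115449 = 0.00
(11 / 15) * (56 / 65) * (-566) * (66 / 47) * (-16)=122726912 / 15275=8034.50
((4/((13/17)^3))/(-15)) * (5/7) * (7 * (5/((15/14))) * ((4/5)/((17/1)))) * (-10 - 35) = 64736/2197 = 29.47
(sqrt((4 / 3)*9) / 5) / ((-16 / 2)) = -sqrt(3) / 20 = -0.09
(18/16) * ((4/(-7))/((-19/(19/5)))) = 9/70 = 0.13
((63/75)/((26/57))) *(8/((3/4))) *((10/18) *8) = 17024/195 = 87.30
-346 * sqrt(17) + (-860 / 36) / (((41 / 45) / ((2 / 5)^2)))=-346 * sqrt(17) - 172 / 41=-1430.79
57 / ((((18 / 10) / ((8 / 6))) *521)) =380 / 4689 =0.08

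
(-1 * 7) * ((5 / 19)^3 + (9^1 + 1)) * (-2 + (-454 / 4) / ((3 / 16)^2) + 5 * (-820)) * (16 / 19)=56415686880 / 130321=432897.90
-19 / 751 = -0.03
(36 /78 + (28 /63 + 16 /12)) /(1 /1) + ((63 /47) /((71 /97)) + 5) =3541426 /390429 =9.07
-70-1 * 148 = -218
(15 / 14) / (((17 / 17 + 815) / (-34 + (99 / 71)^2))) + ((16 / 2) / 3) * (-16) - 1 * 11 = -3093000503 / 57588384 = -53.71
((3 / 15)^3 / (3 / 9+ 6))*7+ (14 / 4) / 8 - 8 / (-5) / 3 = 111683 / 114000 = 0.98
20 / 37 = 0.54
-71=-71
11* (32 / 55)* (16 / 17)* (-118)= -60416 / 85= -710.78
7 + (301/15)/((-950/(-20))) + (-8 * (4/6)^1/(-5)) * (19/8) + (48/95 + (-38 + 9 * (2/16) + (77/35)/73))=-7318869/277400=-26.38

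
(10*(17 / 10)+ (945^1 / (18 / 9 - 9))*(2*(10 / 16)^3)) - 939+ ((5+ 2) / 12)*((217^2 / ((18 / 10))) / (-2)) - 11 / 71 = -4229416031 / 490752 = -8618.23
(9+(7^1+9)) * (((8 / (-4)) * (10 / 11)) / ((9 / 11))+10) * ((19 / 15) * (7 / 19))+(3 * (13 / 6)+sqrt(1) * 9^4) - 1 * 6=359221 / 54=6652.24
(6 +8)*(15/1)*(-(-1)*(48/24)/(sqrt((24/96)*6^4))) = 70/3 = 23.33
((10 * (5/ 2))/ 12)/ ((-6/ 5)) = -125/ 72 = -1.74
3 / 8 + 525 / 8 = 66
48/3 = 16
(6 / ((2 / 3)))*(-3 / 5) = -27 / 5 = -5.40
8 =8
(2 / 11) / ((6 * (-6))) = -1 / 198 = -0.01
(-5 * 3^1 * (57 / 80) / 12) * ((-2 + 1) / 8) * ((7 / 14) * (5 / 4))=0.07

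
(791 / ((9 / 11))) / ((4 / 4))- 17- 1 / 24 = 68381 / 72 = 949.74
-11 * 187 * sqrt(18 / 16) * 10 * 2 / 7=-30855 * sqrt(2) / 7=-6233.65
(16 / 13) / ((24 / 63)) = 42 / 13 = 3.23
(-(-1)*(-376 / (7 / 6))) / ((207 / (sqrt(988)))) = -1504*sqrt(247) / 483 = -48.94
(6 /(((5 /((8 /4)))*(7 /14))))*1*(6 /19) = 144 /95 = 1.52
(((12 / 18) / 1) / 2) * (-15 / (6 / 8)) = -20 / 3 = -6.67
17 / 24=0.71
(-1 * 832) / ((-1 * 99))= 832 / 99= 8.40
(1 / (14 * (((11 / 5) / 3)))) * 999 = 14985 / 154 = 97.31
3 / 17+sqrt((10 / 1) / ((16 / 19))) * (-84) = 3 / 17 - 21 * sqrt(190) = -289.29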